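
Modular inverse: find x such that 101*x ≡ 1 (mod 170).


Use the extended Euclidean algorithm on (170, 101); each row r = 170*s + 101*t:
r=170, s=1, t=0
r=101, s=0, t=1
q=1: r=69, s=1, t=-1   [170*(1) + 101*(-1) = 69]
q=1: r=32, s=-1, t=2   [170*(-1) + 101*(2) = 32]
q=2: r=5, s=3, t=-5   [170*(3) + 101*(-5) = 5]
q=6: r=2, s=-19, t=32   [170*(-19) + 101*(32) = 2]
q=2: r=1, s=41, t=-69   [170*(41) + 101*(-69) = 1]
q=2: r=0, s=-101, t=170   [170*(-101) + 101*(170) = 0]
GCD = 1 with t = -69, so 101*(-69) ≡ 1 (mod 170)
Inverse = -69 mod 170 = 101
Check: 101 * 101 = 10201 ≡ 1 (mod 170)

101^(-1) ≡ 101 (mod 170)


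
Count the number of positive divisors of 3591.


3591 = 3^3 × 7^1 × 19^1
d(3591) = (3+1) × (1+1) × (1+1) = 16

16 divisors


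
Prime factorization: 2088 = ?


2088 / 2 = 1044
1044 / 2 = 522
522 / 2 = 261
261 / 3 = 87
87 / 3 = 29
29 / 29 = 1
2088 = 2^3 × 3^2 × 29


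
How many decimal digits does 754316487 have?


754316487 has 9 digits in base 10
floor(log10(754316487)) + 1 = floor(8.8776) + 1 = 9

9 digits (base 10)


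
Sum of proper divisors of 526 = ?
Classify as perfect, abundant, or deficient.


Proper divisors: 1, 2, 263
Sum = 1 + 2 + 263 = 266
266 < 526 → deficient

s(526) = 266 (deficient)


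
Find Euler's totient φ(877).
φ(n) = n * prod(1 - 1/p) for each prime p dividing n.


877 = 877
Prime factors: 877
φ(877) = 877 × (1-1/877)
= 877 × 876/877 = 876

φ(877) = 876


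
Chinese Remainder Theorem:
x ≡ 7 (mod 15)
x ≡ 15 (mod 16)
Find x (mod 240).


M = 15*16 = 240
M1 = M/15 = 16, M2 = M/16 = 15
M1^(-1) mod 15 = 1, M2^(-1) mod 16 = 15
x = 7*16*1 + 15*15*15 = 3487
3487 mod 240 = 127
Check: 127 mod 15 = 7 ✓, 127 mod 16 = 15 ✓

x ≡ 127 (mod 240)


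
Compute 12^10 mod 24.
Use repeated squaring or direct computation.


12^1 mod 24 = 12
12^2 mod 24 = 0
12^3 mod 24 = 0
12^4 mod 24 = 0
12^5 mod 24 = 0
12^6 mod 24 = 0
12^7 mod 24 = 0
12^8 mod 24 = 0
12^9 mod 24 = 0
12^10 mod 24 = 0


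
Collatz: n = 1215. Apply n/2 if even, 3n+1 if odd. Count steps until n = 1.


1215 → 3646 → 1823 → 5470 → 2735 → 8206 → 4103 → 12310 → 6155 → 18466 → 9233 → 27700 → 13850 → 6925 → 20776 → 10388 → 5194 → 2597 → 7792 → 3896 → 1948 → 974 → 487 → 1462 → 731 → 2194 → 1097 → 3292 → 1646 → 823 → 2470 → 1235 → 3706 → 1853 → 5560 → 2780 → 1390 → 695 → 2086 → 1043 → 3130 → 1565 → 4696 → 2348 → 1174 → 587 → 1762 → 881 → 2644 → 1322 → 661 → 1984 → 992 → 496 → 248 → 124 → 62 → 31 → 94 → 47 → 142 → 71 → 214 → 107 → 322 → 161 → 484 → 242 → 121 → 364 → 182 → 91 → 274 → 137 → 412 → 206 → 103 → 310 → 155 → 466 → 233 → 700 → 350 → 175 → 526 → 263 → 790 → 395 → 1186 → 593 → 1780 → 890 → 445 → 1336 → 668 → 334 → 167 → 502 → 251 → 754 → 377 → 1132 → 566 → 283 → 850 → 425 → 1276 → 638 → 319 → 958 → 479 → 1438 → 719 → 2158 → 1079 → 3238 → 1619 → 4858 → 2429 → 7288 → 3644 → 1822 → 911 → 2734 → 1367 → 4102 → 2051 → 6154 → 3077 → 9232 → 4616 → 2308 → 1154 → 577 → 1732 → 866 → 433 → 1300 → 650 → 325 → 976 → 488 → 244 → 122 → 61 → 184 → 92 → 46 → 23 → 70 → 35 → 106 → 53 → 160 → 80 → 40 → 20 → 10 → 5 → 16 → 8 → 4 → 2 → 1
Total steps = 163

163 steps


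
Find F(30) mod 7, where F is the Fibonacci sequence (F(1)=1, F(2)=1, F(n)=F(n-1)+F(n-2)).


F(k) mod 7 for k=1..30:
1, 1, 2, 3, 5, 1, 6, 0, 6, 6, 5, 4, 2, 6, 1, 0, 1, 1, 2, 3, 5, 1, 6, 0, 6, 6, 5, 4, 2, 6
F(30) mod 7 = 6


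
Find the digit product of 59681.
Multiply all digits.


5 × 9 × 6 × 8 × 1 = 2160


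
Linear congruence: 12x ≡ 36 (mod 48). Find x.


GCD(12, 48) = 12 divides 36
Divide: 1x ≡ 3 (mod 4)
x ≡ 3 (mod 4)


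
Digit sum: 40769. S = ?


4 + 0 + 7 + 6 + 9 = 26


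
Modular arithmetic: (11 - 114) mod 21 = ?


11 - 114 = -103
-103 mod 21 = 2


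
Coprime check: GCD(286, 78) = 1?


Euclidean algorithm:
286 = 3 * 78 + 52
78 = 1 * 52 + 26
52 = 2 * 26 + 0
GCD(286, 78) = 26

No, not coprime (GCD = 26)


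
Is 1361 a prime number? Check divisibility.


Check divisors up to sqrt(1361) = 36.8917
No divisors found.
1361 is prime.

Yes, 1361 is prime


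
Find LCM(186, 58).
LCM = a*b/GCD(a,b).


GCD(186, 58) = 2
LCM = 186*58/2 = 10788/2 = 5394

LCM = 5394


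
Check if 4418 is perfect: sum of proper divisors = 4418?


Proper divisors of 4418: 1, 2, 47, 94, 2209
Sum = 1 + 2 + 47 + 94 + 2209 = 2353

No, 4418 is not perfect (2353 ≠ 4418)


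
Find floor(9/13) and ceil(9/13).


9/13 = 0.6923
floor = 0
ceil = 1

floor = 0, ceil = 1


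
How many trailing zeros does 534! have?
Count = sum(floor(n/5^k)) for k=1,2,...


floor(534/5) = 106
floor(534/25) = 21
floor(534/125) = 4
Total = 131

131 trailing zeros


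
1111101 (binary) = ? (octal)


1111101 (base 2) = 125 (decimal)
125 (decimal) = 175 (base 8)


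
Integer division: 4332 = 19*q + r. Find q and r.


4332 = 19 * 228 + 0
Check: 4332 + 0 = 4332

q = 228, r = 0


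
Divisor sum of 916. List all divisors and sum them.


Divisors of 916: 1, 2, 4, 229, 458, 916
Sum = 1 + 2 + 4 + 229 + 458 + 916 = 1610

σ(916) = 1610


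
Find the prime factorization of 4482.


4482 / 2 = 2241
2241 / 3 = 747
747 / 3 = 249
249 / 3 = 83
83 / 83 = 1
4482 = 2 × 3^3 × 83


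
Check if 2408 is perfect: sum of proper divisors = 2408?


Proper divisors of 2408: 1, 2, 4, 7, 8, 14, 28, 43, 56, 86, 172, 301, 344, 602, 1204
Sum = 1 + 2 + 4 + 7 + 8 + 14 + 28 + 43 + 56 + 86 + 172 + 301 + 344 + 602 + 1204 = 2872

No, 2408 is not perfect (2872 ≠ 2408)


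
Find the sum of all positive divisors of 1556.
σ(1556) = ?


Divisors of 1556: 1, 2, 4, 389, 778, 1556
Sum = 1 + 2 + 4 + 389 + 778 + 1556 = 2730

σ(1556) = 2730


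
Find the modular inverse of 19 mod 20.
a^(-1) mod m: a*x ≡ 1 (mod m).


Use the extended Euclidean algorithm on (20, 19); each row r = 20*s + 19*t:
r=20, s=1, t=0
r=19, s=0, t=1
q=1: r=1, s=1, t=-1   [20*(1) + 19*(-1) = 1]
q=19: r=0, s=-19, t=20   [20*(-19) + 19*(20) = 0]
GCD = 1 with t = -1, so 19*(-1) ≡ 1 (mod 20)
Inverse = -1 mod 20 = 19
Check: 19 * 19 = 361 ≡ 1 (mod 20)

19^(-1) ≡ 19 (mod 20)


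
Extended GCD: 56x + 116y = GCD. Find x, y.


Tabular extended Euclidean (each row: r = 56*s + 116*t):
r=56, s=1, t=0
r=116, s=0, t=1
q=0: r=56, s=1, t=0   [56*(1) + 116*(0) = 56]
q=2: r=4, s=-2, t=1   [56*(-2) + 116*(1) = 4]
q=14: r=0, s=29, t=-14   [56*(29) + 116*(-14) = 0]
GCD = 4; from the row with r=4: x=-2, y=1
Check: 56*(-2) + 116*(1) = -112 + 116 = 4

GCD = 4, x = -2, y = 1


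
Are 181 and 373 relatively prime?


Euclidean algorithm:
373 = 2 * 181 + 11
181 = 16 * 11 + 5
11 = 2 * 5 + 1
5 = 5 * 1 + 0
GCD(181, 373) = 1

Yes, coprime (GCD = 1)


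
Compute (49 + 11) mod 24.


49 + 11 = 60
60 mod 24 = 12


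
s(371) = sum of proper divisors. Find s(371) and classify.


Proper divisors: 1, 7, 53
Sum = 1 + 7 + 53 = 61
61 < 371 → deficient

s(371) = 61 (deficient)


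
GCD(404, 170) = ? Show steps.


404 = 2 * 170 + 64
170 = 2 * 64 + 42
64 = 1 * 42 + 22
42 = 1 * 22 + 20
22 = 1 * 20 + 2
20 = 10 * 2 + 0
GCD = 2


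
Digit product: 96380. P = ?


9 × 6 × 3 × 8 × 0 = 0


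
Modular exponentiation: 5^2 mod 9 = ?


5^1 mod 9 = 5
5^2 mod 9 = 7


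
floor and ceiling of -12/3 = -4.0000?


-12/3 = -4.0000
floor = -4
ceil = -4

floor = -4, ceil = -4


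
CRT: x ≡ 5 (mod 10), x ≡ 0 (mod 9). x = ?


M = 10*9 = 90
M1 = M/10 = 9, M2 = M/9 = 10
M1^(-1) mod 10 = 9, M2^(-1) mod 9 = 1
x = 5*9*9 + 0*10*1 = 405
405 mod 90 = 45
Check: 45 mod 10 = 5 ✓, 45 mod 9 = 0 ✓

x ≡ 45 (mod 90)


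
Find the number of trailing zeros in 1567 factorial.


floor(1567/5) = 313
floor(1567/25) = 62
floor(1567/125) = 12
floor(1567/625) = 2
Total = 389

389 trailing zeros


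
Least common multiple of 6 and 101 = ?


GCD(6, 101) = 1
LCM = 6*101/1 = 606/1 = 606

LCM = 606


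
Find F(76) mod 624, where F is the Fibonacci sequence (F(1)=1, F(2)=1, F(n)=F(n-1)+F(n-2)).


F(k) mod 624 for k=1..76:
1, 1, 2, 3, 5, 8, 13, 21, 34, 55, 89, 144, 233, 377, 610, 363, 349, 88, 437, 525, 338, 239, 577, 192, 145, 337, 482, 195, 53, 248, 301, 549, 226, 151, 377, 528, 281, 185, 466, 27, 493, 520, 389, 285, 50, 335, 385, 96, 481, 577, 434, 387, 197, 584, 157, 117, 274, 391, 41, 432, 473, 281, 130, 411, 541, 328, 245, 573, 194, 143, 337, 480, 193, 49, 242, 291
F(76) mod 624 = 291


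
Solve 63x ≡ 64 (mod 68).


GCD(63, 68) = 1, unique solution
a^(-1) mod 68 = 27
x = 27 * 64 mod 68 = 28

x ≡ 28 (mod 68)


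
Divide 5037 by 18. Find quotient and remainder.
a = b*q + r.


5037 = 18 * 279 + 15
Check: 5022 + 15 = 5037

q = 279, r = 15


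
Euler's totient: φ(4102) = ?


4102 = 2 × 7 × 293
Prime factors: 2, 7, 293
φ(4102) = 4102 × (1-1/2) × (1-1/7) × (1-1/293)
= 4102 × 1/2 × 6/7 × 292/293 = 1752

φ(4102) = 1752


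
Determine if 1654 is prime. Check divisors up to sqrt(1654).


1654 / 2 = 827 (exact division)
1654 is NOT prime.

No, 1654 is not prime


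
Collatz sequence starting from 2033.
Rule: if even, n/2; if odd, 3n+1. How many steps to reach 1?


2033 → 6100 → 3050 → 1525 → 4576 → 2288 → 1144 → 572 → 286 → 143 → 430 → 215 → 646 → 323 → 970 → 485 → 1456 → 728 → 364 → 182 → 91 → 274 → 137 → 412 → 206 → 103 → 310 → 155 → 466 → 233 → 700 → 350 → 175 → 526 → 263 → 790 → 395 → 1186 → 593 → 1780 → 890 → 445 → 1336 → 668 → 334 → 167 → 502 → 251 → 754 → 377 → 1132 → 566 → 283 → 850 → 425 → 1276 → 638 → 319 → 958 → 479 → 1438 → 719 → 2158 → 1079 → 3238 → 1619 → 4858 → 2429 → 7288 → 3644 → 1822 → 911 → 2734 → 1367 → 4102 → 2051 → 6154 → 3077 → 9232 → 4616 → 2308 → 1154 → 577 → 1732 → 866 → 433 → 1300 → 650 → 325 → 976 → 488 → 244 → 122 → 61 → 184 → 92 → 46 → 23 → 70 → 35 → 106 → 53 → 160 → 80 → 40 → 20 → 10 → 5 → 16 → 8 → 4 → 2 → 1
Total steps = 112

112 steps


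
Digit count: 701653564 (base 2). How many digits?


701653564 in base 2 = 101001110100100110001000111100
Number of digits = 30

30 digits (base 2)


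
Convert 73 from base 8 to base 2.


73 (base 8) = 59 (decimal)
59 (decimal) = 111011 (base 2)


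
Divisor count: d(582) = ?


582 = 2^1 × 3^1 × 97^1
d(582) = (1+1) × (1+1) × (1+1) = 8

8 divisors


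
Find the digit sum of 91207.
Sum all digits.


9 + 1 + 2 + 0 + 7 = 19


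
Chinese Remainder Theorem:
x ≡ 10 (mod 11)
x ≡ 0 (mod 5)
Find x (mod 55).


M = 11*5 = 55
M1 = M/11 = 5, M2 = M/5 = 11
M1^(-1) mod 11 = 9, M2^(-1) mod 5 = 1
x = 10*5*9 + 0*11*1 = 450
450 mod 55 = 10
Check: 10 mod 11 = 10 ✓, 10 mod 5 = 0 ✓

x ≡ 10 (mod 55)


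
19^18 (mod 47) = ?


19^1 mod 47 = 19
19^2 mod 47 = 32
19^3 mod 47 = 44
19^4 mod 47 = 37
19^5 mod 47 = 45
19^6 mod 47 = 9
19^7 mod 47 = 30
19^8 mod 47 = 6
19^9 mod 47 = 20
19^10 mod 47 = 4
19^11 mod 47 = 29
19^12 mod 47 = 34
19^13 mod 47 = 35
19^14 mod 47 = 7
19^15 mod 47 = 39
19^16 mod 47 = 36
19^17 mod 47 = 26
19^18 mod 47 = 24


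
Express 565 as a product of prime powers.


565 / 5 = 113
113 / 113 = 1
565 = 5 × 113


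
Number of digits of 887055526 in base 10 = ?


887055526 has 9 digits in base 10
floor(log10(887055526)) + 1 = floor(8.9480) + 1 = 9

9 digits (base 10)


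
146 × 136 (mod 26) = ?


146 × 136 = 19856
19856 mod 26 = 18


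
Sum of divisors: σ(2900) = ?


Divisors of 2900: 1, 2, 4, 5, 10, 20, 25, 29, 50, 58, 100, 116, 145, 290, 580, 725, 1450, 2900
Sum = 1 + 2 + 4 + 5 + 10 + 20 + 25 + 29 + 50 + 58 + 100 + 116 + 145 + 290 + 580 + 725 + 1450 + 2900 = 6510

σ(2900) = 6510


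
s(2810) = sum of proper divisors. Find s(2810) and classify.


Proper divisors: 1, 2, 5, 10, 281, 562, 1405
Sum = 1 + 2 + 5 + 10 + 281 + 562 + 1405 = 2266
2266 < 2810 → deficient

s(2810) = 2266 (deficient)


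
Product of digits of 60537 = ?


6 × 0 × 5 × 3 × 7 = 0


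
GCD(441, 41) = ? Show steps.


441 = 10 * 41 + 31
41 = 1 * 31 + 10
31 = 3 * 10 + 1
10 = 10 * 1 + 0
GCD = 1


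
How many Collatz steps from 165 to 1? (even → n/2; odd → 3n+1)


165 → 496 → 248 → 124 → 62 → 31 → 94 → 47 → 142 → 71 → 214 → 107 → 322 → 161 → 484 → 242 → 121 → 364 → 182 → 91 → 274 → 137 → 412 → 206 → 103 → 310 → 155 → 466 → 233 → 700 → 350 → 175 → 526 → 263 → 790 → 395 → 1186 → 593 → 1780 → 890 → 445 → 1336 → 668 → 334 → 167 → 502 → 251 → 754 → 377 → 1132 → 566 → 283 → 850 → 425 → 1276 → 638 → 319 → 958 → 479 → 1438 → 719 → 2158 → 1079 → 3238 → 1619 → 4858 → 2429 → 7288 → 3644 → 1822 → 911 → 2734 → 1367 → 4102 → 2051 → 6154 → 3077 → 9232 → 4616 → 2308 → 1154 → 577 → 1732 → 866 → 433 → 1300 → 650 → 325 → 976 → 488 → 244 → 122 → 61 → 184 → 92 → 46 → 23 → 70 → 35 → 106 → 53 → 160 → 80 → 40 → 20 → 10 → 5 → 16 → 8 → 4 → 2 → 1
Total steps = 111

111 steps


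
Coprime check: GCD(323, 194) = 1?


Euclidean algorithm:
323 = 1 * 194 + 129
194 = 1 * 129 + 65
129 = 1 * 65 + 64
65 = 1 * 64 + 1
64 = 64 * 1 + 0
GCD(323, 194) = 1

Yes, coprime (GCD = 1)


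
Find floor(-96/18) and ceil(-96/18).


-96/18 = -5.3333
floor = -6
ceil = -5

floor = -6, ceil = -5


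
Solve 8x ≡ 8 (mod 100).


GCD(8, 100) = 4 divides 8
Divide: 2x ≡ 2 (mod 25)
x ≡ 1 (mod 25)


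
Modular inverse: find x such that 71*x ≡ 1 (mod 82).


Use the extended Euclidean algorithm on (82, 71); each row r = 82*s + 71*t:
r=82, s=1, t=0
r=71, s=0, t=1
q=1: r=11, s=1, t=-1   [82*(1) + 71*(-1) = 11]
q=6: r=5, s=-6, t=7   [82*(-6) + 71*(7) = 5]
q=2: r=1, s=13, t=-15   [82*(13) + 71*(-15) = 1]
q=5: r=0, s=-71, t=82   [82*(-71) + 71*(82) = 0]
GCD = 1 with t = -15, so 71*(-15) ≡ 1 (mod 82)
Inverse = -15 mod 82 = 67
Check: 71 * 67 = 4757 ≡ 1 (mod 82)

71^(-1) ≡ 67 (mod 82)


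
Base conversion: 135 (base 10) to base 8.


135 (base 10) = 135 (decimal)
135 (decimal) = 207 (base 8)


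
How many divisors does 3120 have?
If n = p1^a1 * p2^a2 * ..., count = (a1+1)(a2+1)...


3120 = 2^4 × 3^1 × 5^1 × 13^1
d(3120) = (4+1) × (1+1) × (1+1) × (1+1) = 40

40 divisors


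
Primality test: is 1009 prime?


Check divisors up to sqrt(1009) = 31.7648
No divisors found.
1009 is prime.

Yes, 1009 is prime


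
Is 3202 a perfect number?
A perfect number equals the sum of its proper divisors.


Proper divisors of 3202: 1, 2, 1601
Sum = 1 + 2 + 1601 = 1604

No, 3202 is not perfect (1604 ≠ 3202)


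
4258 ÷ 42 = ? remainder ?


4258 = 42 * 101 + 16
Check: 4242 + 16 = 4258

q = 101, r = 16


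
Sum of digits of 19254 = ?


1 + 9 + 2 + 5 + 4 = 21


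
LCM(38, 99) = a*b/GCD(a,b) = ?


GCD(38, 99) = 1
LCM = 38*99/1 = 3762/1 = 3762

LCM = 3762


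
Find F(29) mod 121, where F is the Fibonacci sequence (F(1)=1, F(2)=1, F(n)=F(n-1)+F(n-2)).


F(k) mod 121 for k=1..29:
1, 1, 2, 3, 5, 8, 13, 21, 34, 55, 89, 23, 112, 14, 5, 19, 24, 43, 67, 110, 56, 45, 101, 25, 5, 30, 35, 65, 100
F(29) mod 121 = 100


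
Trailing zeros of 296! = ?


floor(296/5) = 59
floor(296/25) = 11
floor(296/125) = 2
Total = 72

72 trailing zeros


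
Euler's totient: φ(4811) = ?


4811 = 17 × 283
Prime factors: 17, 283
φ(4811) = 4811 × (1-1/17) × (1-1/283)
= 4811 × 16/17 × 282/283 = 4512

φ(4811) = 4512


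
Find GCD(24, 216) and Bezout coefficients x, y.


Tabular extended Euclidean (each row: r = 24*s + 216*t):
r=24, s=1, t=0
r=216, s=0, t=1
q=0: r=24, s=1, t=0   [24*(1) + 216*(0) = 24]
q=9: r=0, s=-9, t=1   [24*(-9) + 216*(1) = 0]
GCD = 24; from the row with r=24: x=1, y=0
Check: 24*(1) + 216*(0) = 24 + 0 = 24

GCD = 24, x = 1, y = 0


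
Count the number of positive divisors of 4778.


4778 = 2^1 × 2389^1
d(4778) = (1+1) × (1+1) = 4

4 divisors


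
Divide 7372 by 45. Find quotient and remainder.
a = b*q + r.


7372 = 45 * 163 + 37
Check: 7335 + 37 = 7372

q = 163, r = 37


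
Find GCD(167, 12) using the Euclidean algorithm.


167 = 13 * 12 + 11
12 = 1 * 11 + 1
11 = 11 * 1 + 0
GCD = 1


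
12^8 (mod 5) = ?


12^1 mod 5 = 2
12^2 mod 5 = 4
12^3 mod 5 = 3
12^4 mod 5 = 1
12^5 mod 5 = 2
12^6 mod 5 = 4
12^7 mod 5 = 3
12^8 mod 5 = 1


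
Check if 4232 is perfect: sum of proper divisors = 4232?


Proper divisors of 4232: 1, 2, 4, 8, 23, 46, 92, 184, 529, 1058, 2116
Sum = 1 + 2 + 4 + 8 + 23 + 46 + 92 + 184 + 529 + 1058 + 2116 = 4063

No, 4232 is not perfect (4063 ≠ 4232)


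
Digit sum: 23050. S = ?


2 + 3 + 0 + 5 + 0 = 10


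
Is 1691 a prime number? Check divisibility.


1691 / 19 = 89 (exact division)
1691 is NOT prime.

No, 1691 is not prime


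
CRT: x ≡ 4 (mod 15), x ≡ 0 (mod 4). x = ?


M = 15*4 = 60
M1 = M/15 = 4, M2 = M/4 = 15
M1^(-1) mod 15 = 4, M2^(-1) mod 4 = 3
x = 4*4*4 + 0*15*3 = 64
64 mod 60 = 4
Check: 4 mod 15 = 4 ✓, 4 mod 4 = 0 ✓

x ≡ 4 (mod 60)


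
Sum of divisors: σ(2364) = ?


Divisors of 2364: 1, 2, 3, 4, 6, 12, 197, 394, 591, 788, 1182, 2364
Sum = 1 + 2 + 3 + 4 + 6 + 12 + 197 + 394 + 591 + 788 + 1182 + 2364 = 5544

σ(2364) = 5544


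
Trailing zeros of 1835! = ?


floor(1835/5) = 367
floor(1835/25) = 73
floor(1835/125) = 14
floor(1835/625) = 2
Total = 456

456 trailing zeros


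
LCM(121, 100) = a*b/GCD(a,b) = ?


GCD(121, 100) = 1
LCM = 121*100/1 = 12100/1 = 12100

LCM = 12100


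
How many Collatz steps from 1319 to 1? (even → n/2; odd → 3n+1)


1319 → 3958 → 1979 → 5938 → 2969 → 8908 → 4454 → 2227 → 6682 → 3341 → 10024 → 5012 → 2506 → 1253 → 3760 → 1880 → 940 → 470 → 235 → 706 → 353 → 1060 → 530 → 265 → 796 → 398 → 199 → 598 → 299 → 898 → 449 → 1348 → 674 → 337 → 1012 → 506 → 253 → 760 → 380 → 190 → 95 → 286 → 143 → 430 → 215 → 646 → 323 → 970 → 485 → 1456 → 728 → 364 → 182 → 91 → 274 → 137 → 412 → 206 → 103 → 310 → 155 → 466 → 233 → 700 → 350 → 175 → 526 → 263 → 790 → 395 → 1186 → 593 → 1780 → 890 → 445 → 1336 → 668 → 334 → 167 → 502 → 251 → 754 → 377 → 1132 → 566 → 283 → 850 → 425 → 1276 → 638 → 319 → 958 → 479 → 1438 → 719 → 2158 → 1079 → 3238 → 1619 → 4858 → 2429 → 7288 → 3644 → 1822 → 911 → 2734 → 1367 → 4102 → 2051 → 6154 → 3077 → 9232 → 4616 → 2308 → 1154 → 577 → 1732 → 866 → 433 → 1300 → 650 → 325 → 976 → 488 → 244 → 122 → 61 → 184 → 92 → 46 → 23 → 70 → 35 → 106 → 53 → 160 → 80 → 40 → 20 → 10 → 5 → 16 → 8 → 4 → 2 → 1
Total steps = 145

145 steps


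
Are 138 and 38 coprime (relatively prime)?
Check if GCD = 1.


Euclidean algorithm:
138 = 3 * 38 + 24
38 = 1 * 24 + 14
24 = 1 * 14 + 10
14 = 1 * 10 + 4
10 = 2 * 4 + 2
4 = 2 * 2 + 0
GCD(138, 38) = 2

No, not coprime (GCD = 2)


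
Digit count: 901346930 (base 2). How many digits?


901346930 in base 2 = 110101101110010111011001110010
Number of digits = 30

30 digits (base 2)


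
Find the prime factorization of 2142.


2142 / 2 = 1071
1071 / 3 = 357
357 / 3 = 119
119 / 7 = 17
17 / 17 = 1
2142 = 2 × 3^2 × 7 × 17


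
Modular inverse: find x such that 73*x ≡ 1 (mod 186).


Use the extended Euclidean algorithm on (186, 73); each row r = 186*s + 73*t:
r=186, s=1, t=0
r=73, s=0, t=1
q=2: r=40, s=1, t=-2   [186*(1) + 73*(-2) = 40]
q=1: r=33, s=-1, t=3   [186*(-1) + 73*(3) = 33]
q=1: r=7, s=2, t=-5   [186*(2) + 73*(-5) = 7]
q=4: r=5, s=-9, t=23   [186*(-9) + 73*(23) = 5]
q=1: r=2, s=11, t=-28   [186*(11) + 73*(-28) = 2]
q=2: r=1, s=-31, t=79   [186*(-31) + 73*(79) = 1]
q=2: r=0, s=73, t=-186   [186*(73) + 73*(-186) = 0]
GCD = 1 with t = 79, so 73*(79) ≡ 1 (mod 186)
Inverse = 79 mod 186 = 79
Check: 73 * 79 = 5767 ≡ 1 (mod 186)

73^(-1) ≡ 79 (mod 186)


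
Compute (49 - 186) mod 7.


49 - 186 = -137
-137 mod 7 = 3


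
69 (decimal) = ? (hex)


69 (base 10) = 69 (decimal)
69 (decimal) = 45 (base 16)


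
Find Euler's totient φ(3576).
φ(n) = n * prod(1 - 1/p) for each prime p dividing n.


3576 = 2^3 × 3 × 149
Prime factors: 2, 3, 149
φ(3576) = 3576 × (1-1/2) × (1-1/3) × (1-1/149)
= 3576 × 1/2 × 2/3 × 148/149 = 1184

φ(3576) = 1184


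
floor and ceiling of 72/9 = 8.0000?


72/9 = 8.0000
floor = 8
ceil = 8

floor = 8, ceil = 8


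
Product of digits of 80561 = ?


8 × 0 × 5 × 6 × 1 = 0


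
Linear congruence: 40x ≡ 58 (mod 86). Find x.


GCD(40, 86) = 2 divides 58
Divide: 20x ≡ 29 (mod 43)
x ≡ 38 (mod 43)


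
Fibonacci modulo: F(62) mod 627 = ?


F(k) mod 627 for k=1..62:
1, 1, 2, 3, 5, 8, 13, 21, 34, 55, 89, 144, 233, 377, 610, 360, 343, 76, 419, 495, 287, 155, 442, 597, 412, 382, 167, 549, 89, 11, 100, 111, 211, 322, 533, 228, 134, 362, 496, 231, 100, 331, 431, 135, 566, 74, 13, 87, 100, 187, 287, 474, 134, 608, 115, 96, 211, 307, 518, 198, 89, 287
F(62) mod 627 = 287


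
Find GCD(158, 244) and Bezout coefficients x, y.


Tabular extended Euclidean (each row: r = 158*s + 244*t):
r=158, s=1, t=0
r=244, s=0, t=1
q=0: r=158, s=1, t=0   [158*(1) + 244*(0) = 158]
q=1: r=86, s=-1, t=1   [158*(-1) + 244*(1) = 86]
q=1: r=72, s=2, t=-1   [158*(2) + 244*(-1) = 72]
q=1: r=14, s=-3, t=2   [158*(-3) + 244*(2) = 14]
q=5: r=2, s=17, t=-11   [158*(17) + 244*(-11) = 2]
q=7: r=0, s=-122, t=79   [158*(-122) + 244*(79) = 0]
GCD = 2; from the row with r=2: x=17, y=-11
Check: 158*(17) + 244*(-11) = 2686 - 2684 = 2

GCD = 2, x = 17, y = -11


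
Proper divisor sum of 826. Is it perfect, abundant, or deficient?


Proper divisors: 1, 2, 7, 14, 59, 118, 413
Sum = 1 + 2 + 7 + 14 + 59 + 118 + 413 = 614
614 < 826 → deficient

s(826) = 614 (deficient)


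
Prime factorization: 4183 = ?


4183 / 47 = 89
89 / 89 = 1
4183 = 47 × 89


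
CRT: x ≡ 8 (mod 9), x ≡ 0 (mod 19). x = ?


M = 9*19 = 171
M1 = M/9 = 19, M2 = M/19 = 9
M1^(-1) mod 9 = 1, M2^(-1) mod 19 = 17
x = 8*19*1 + 0*9*17 = 152
152 mod 171 = 152
Check: 152 mod 9 = 8 ✓, 152 mod 19 = 0 ✓

x ≡ 152 (mod 171)


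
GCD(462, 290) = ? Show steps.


462 = 1 * 290 + 172
290 = 1 * 172 + 118
172 = 1 * 118 + 54
118 = 2 * 54 + 10
54 = 5 * 10 + 4
10 = 2 * 4 + 2
4 = 2 * 2 + 0
GCD = 2


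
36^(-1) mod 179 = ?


Use the extended Euclidean algorithm on (179, 36); each row r = 179*s + 36*t:
r=179, s=1, t=0
r=36, s=0, t=1
q=4: r=35, s=1, t=-4   [179*(1) + 36*(-4) = 35]
q=1: r=1, s=-1, t=5   [179*(-1) + 36*(5) = 1]
q=35: r=0, s=36, t=-179   [179*(36) + 36*(-179) = 0]
GCD = 1 with t = 5, so 36*(5) ≡ 1 (mod 179)
Inverse = 5 mod 179 = 5
Check: 36 * 5 = 180 ≡ 1 (mod 179)

36^(-1) ≡ 5 (mod 179)


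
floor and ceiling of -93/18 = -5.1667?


-93/18 = -5.1667
floor = -6
ceil = -5

floor = -6, ceil = -5


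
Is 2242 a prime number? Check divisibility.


2242 / 2 = 1121 (exact division)
2242 is NOT prime.

No, 2242 is not prime


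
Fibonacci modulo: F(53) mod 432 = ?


F(k) mod 432 for k=1..53:
1, 1, 2, 3, 5, 8, 13, 21, 34, 55, 89, 144, 233, 377, 178, 123, 301, 424, 293, 285, 146, 431, 145, 144, 289, 1, 290, 291, 149, 8, 157, 165, 322, 55, 377, 0, 377, 377, 322, 267, 157, 424, 149, 141, 290, 431, 289, 288, 145, 1, 146, 147, 293
F(53) mod 432 = 293


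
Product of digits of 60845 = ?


6 × 0 × 8 × 4 × 5 = 0


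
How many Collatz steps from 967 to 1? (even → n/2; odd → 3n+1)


967 → 2902 → 1451 → 4354 → 2177 → 6532 → 3266 → 1633 → 4900 → 2450 → 1225 → 3676 → 1838 → 919 → 2758 → 1379 → 4138 → 2069 → 6208 → 3104 → 1552 → 776 → 388 → 194 → 97 → 292 → 146 → 73 → 220 → 110 → 55 → 166 → 83 → 250 → 125 → 376 → 188 → 94 → 47 → 142 → 71 → 214 → 107 → 322 → 161 → 484 → 242 → 121 → 364 → 182 → 91 → 274 → 137 → 412 → 206 → 103 → 310 → 155 → 466 → 233 → 700 → 350 → 175 → 526 → 263 → 790 → 395 → 1186 → 593 → 1780 → 890 → 445 → 1336 → 668 → 334 → 167 → 502 → 251 → 754 → 377 → 1132 → 566 → 283 → 850 → 425 → 1276 → 638 → 319 → 958 → 479 → 1438 → 719 → 2158 → 1079 → 3238 → 1619 → 4858 → 2429 → 7288 → 3644 → 1822 → 911 → 2734 → 1367 → 4102 → 2051 → 6154 → 3077 → 9232 → 4616 → 2308 → 1154 → 577 → 1732 → 866 → 433 → 1300 → 650 → 325 → 976 → 488 → 244 → 122 → 61 → 184 → 92 → 46 → 23 → 70 → 35 → 106 → 53 → 160 → 80 → 40 → 20 → 10 → 5 → 16 → 8 → 4 → 2 → 1
Total steps = 142

142 steps


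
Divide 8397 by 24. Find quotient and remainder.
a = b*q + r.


8397 = 24 * 349 + 21
Check: 8376 + 21 = 8397

q = 349, r = 21


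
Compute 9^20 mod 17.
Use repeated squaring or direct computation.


9^1 mod 17 = 9
9^2 mod 17 = 13
9^3 mod 17 = 15
9^4 mod 17 = 16
9^5 mod 17 = 8
9^6 mod 17 = 4
9^7 mod 17 = 2
9^8 mod 17 = 1
9^9 mod 17 = 9
9^10 mod 17 = 13
9^11 mod 17 = 15
9^12 mod 17 = 16
9^13 mod 17 = 8
9^14 mod 17 = 4
9^15 mod 17 = 2
9^16 mod 17 = 1
9^17 mod 17 = 9
9^18 mod 17 = 13
9^19 mod 17 = 15
9^20 mod 17 = 16


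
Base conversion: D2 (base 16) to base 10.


D2 (base 16) = 210 (decimal)
210 (decimal) = 210 (base 10)


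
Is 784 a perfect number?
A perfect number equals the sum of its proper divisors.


Proper divisors of 784: 1, 2, 4, 7, 8, 14, 16, 28, 49, 56, 98, 112, 196, 392
Sum = 1 + 2 + 4 + 7 + 8 + 14 + 16 + 28 + 49 + 56 + 98 + 112 + 196 + 392 = 983

No, 784 is not perfect (983 ≠ 784)


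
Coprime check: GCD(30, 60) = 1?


Euclidean algorithm:
60 = 2 * 30 + 0
GCD(30, 60) = 30

No, not coprime (GCD = 30)


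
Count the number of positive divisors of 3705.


3705 = 3^1 × 5^1 × 13^1 × 19^1
d(3705) = (1+1) × (1+1) × (1+1) × (1+1) = 16

16 divisors


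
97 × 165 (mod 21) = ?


97 × 165 = 16005
16005 mod 21 = 3


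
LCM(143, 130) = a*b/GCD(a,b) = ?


GCD(143, 130) = 13
LCM = 143*130/13 = 18590/13 = 1430

LCM = 1430


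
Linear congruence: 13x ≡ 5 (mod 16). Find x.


GCD(13, 16) = 1, unique solution
a^(-1) mod 16 = 5
x = 5 * 5 mod 16 = 9

x ≡ 9 (mod 16)


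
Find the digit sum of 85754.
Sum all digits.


8 + 5 + 7 + 5 + 4 = 29


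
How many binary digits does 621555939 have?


621555939 in base 2 = 100101000011000011000011100011
Number of digits = 30

30 digits (base 2)


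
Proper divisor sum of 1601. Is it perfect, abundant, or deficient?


Proper divisors: 1
Sum = 1 = 1
1 < 1601 → deficient

s(1601) = 1 (deficient)


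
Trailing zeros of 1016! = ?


floor(1016/5) = 203
floor(1016/25) = 40
floor(1016/125) = 8
floor(1016/625) = 1
Total = 252

252 trailing zeros


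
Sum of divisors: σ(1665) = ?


Divisors of 1665: 1, 3, 5, 9, 15, 37, 45, 111, 185, 333, 555, 1665
Sum = 1 + 3 + 5 + 9 + 15 + 37 + 45 + 111 + 185 + 333 + 555 + 1665 = 2964

σ(1665) = 2964


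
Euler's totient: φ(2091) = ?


2091 = 3 × 17 × 41
Prime factors: 3, 17, 41
φ(2091) = 2091 × (1-1/3) × (1-1/17) × (1-1/41)
= 2091 × 2/3 × 16/17 × 40/41 = 1280

φ(2091) = 1280


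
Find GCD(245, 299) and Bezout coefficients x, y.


Tabular extended Euclidean (each row: r = 245*s + 299*t):
r=245, s=1, t=0
r=299, s=0, t=1
q=0: r=245, s=1, t=0   [245*(1) + 299*(0) = 245]
q=1: r=54, s=-1, t=1   [245*(-1) + 299*(1) = 54]
q=4: r=29, s=5, t=-4   [245*(5) + 299*(-4) = 29]
q=1: r=25, s=-6, t=5   [245*(-6) + 299*(5) = 25]
q=1: r=4, s=11, t=-9   [245*(11) + 299*(-9) = 4]
q=6: r=1, s=-72, t=59   [245*(-72) + 299*(59) = 1]
q=4: r=0, s=299, t=-245   [245*(299) + 299*(-245) = 0]
GCD = 1; from the row with r=1: x=-72, y=59
Check: 245*(-72) + 299*(59) = -17640 + 17641 = 1

GCD = 1, x = -72, y = 59


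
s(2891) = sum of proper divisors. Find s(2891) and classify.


Proper divisors: 1, 7, 49, 59, 413
Sum = 1 + 7 + 49 + 59 + 413 = 529
529 < 2891 → deficient

s(2891) = 529 (deficient)


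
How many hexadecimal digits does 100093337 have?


100093337 in base 16 = 5F74D99
Number of digits = 7

7 digits (base 16)


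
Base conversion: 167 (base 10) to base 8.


167 (base 10) = 167 (decimal)
167 (decimal) = 247 (base 8)


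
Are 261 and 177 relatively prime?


Euclidean algorithm:
261 = 1 * 177 + 84
177 = 2 * 84 + 9
84 = 9 * 9 + 3
9 = 3 * 3 + 0
GCD(261, 177) = 3

No, not coprime (GCD = 3)


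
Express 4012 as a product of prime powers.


4012 / 2 = 2006
2006 / 2 = 1003
1003 / 17 = 59
59 / 59 = 1
4012 = 2^2 × 17 × 59


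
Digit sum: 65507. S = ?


6 + 5 + 5 + 0 + 7 = 23


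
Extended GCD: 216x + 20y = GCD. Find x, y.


Tabular extended Euclidean (each row: r = 216*s + 20*t):
r=216, s=1, t=0
r=20, s=0, t=1
q=10: r=16, s=1, t=-10   [216*(1) + 20*(-10) = 16]
q=1: r=4, s=-1, t=11   [216*(-1) + 20*(11) = 4]
q=4: r=0, s=5, t=-54   [216*(5) + 20*(-54) = 0]
GCD = 4; from the row with r=4: x=-1, y=11
Check: 216*(-1) + 20*(11) = -216 + 220 = 4

GCD = 4, x = -1, y = 11


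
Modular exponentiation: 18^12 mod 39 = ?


18^1 mod 39 = 18
18^2 mod 39 = 12
18^3 mod 39 = 21
18^4 mod 39 = 27
18^5 mod 39 = 18
18^6 mod 39 = 12
18^7 mod 39 = 21
18^8 mod 39 = 27
18^9 mod 39 = 18
18^10 mod 39 = 12
18^11 mod 39 = 21
18^12 mod 39 = 27


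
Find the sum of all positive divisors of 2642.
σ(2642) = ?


Divisors of 2642: 1, 2, 1321, 2642
Sum = 1 + 2 + 1321 + 2642 = 3966

σ(2642) = 3966


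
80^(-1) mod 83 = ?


Use the extended Euclidean algorithm on (83, 80); each row r = 83*s + 80*t:
r=83, s=1, t=0
r=80, s=0, t=1
q=1: r=3, s=1, t=-1   [83*(1) + 80*(-1) = 3]
q=26: r=2, s=-26, t=27   [83*(-26) + 80*(27) = 2]
q=1: r=1, s=27, t=-28   [83*(27) + 80*(-28) = 1]
q=2: r=0, s=-80, t=83   [83*(-80) + 80*(83) = 0]
GCD = 1 with t = -28, so 80*(-28) ≡ 1 (mod 83)
Inverse = -28 mod 83 = 55
Check: 80 * 55 = 4400 ≡ 1 (mod 83)

80^(-1) ≡ 55 (mod 83)


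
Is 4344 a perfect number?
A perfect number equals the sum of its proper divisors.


Proper divisors of 4344: 1, 2, 3, 4, 6, 8, 12, 24, 181, 362, 543, 724, 1086, 1448, 2172
Sum = 1 + 2 + 3 + 4 + 6 + 8 + 12 + 24 + 181 + 362 + 543 + 724 + 1086 + 1448 + 2172 = 6576

No, 4344 is not perfect (6576 ≠ 4344)


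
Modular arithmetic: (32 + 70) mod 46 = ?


32 + 70 = 102
102 mod 46 = 10


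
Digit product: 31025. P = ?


3 × 1 × 0 × 2 × 5 = 0


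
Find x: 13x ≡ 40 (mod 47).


GCD(13, 47) = 1, unique solution
a^(-1) mod 47 = 29
x = 29 * 40 mod 47 = 32

x ≡ 32 (mod 47)


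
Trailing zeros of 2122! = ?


floor(2122/5) = 424
floor(2122/25) = 84
floor(2122/125) = 16
floor(2122/625) = 3
Total = 527

527 trailing zeros


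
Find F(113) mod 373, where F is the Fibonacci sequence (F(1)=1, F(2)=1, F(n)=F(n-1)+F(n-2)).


F(k) mod 373 for k=1..113:
1, 1, 2, 3, 5, 8, 13, 21, 34, 55, 89, 144, 233, 4, 237, 241, 105, 346, 78, 51, 129, 180, 309, 116, 52, 168, 220, 15, 235, 250, 112, 362, 101, 90, 191, 281, 99, 7, 106, 113, 219, 332, 178, 137, 315, 79, 21, 100, 121, 221, 342, 190, 159, 349, 135, 111, 246, 357, 230, 214, 71, 285, 356, 268, 251, 146, 24, 170, 194, 364, 185, 176, 361, 164, 152, 316, 95, 38, 133, 171, 304, 102, 33, 135, 168, 303, 98, 28, 126, 154, 280, 61, 341, 29, 370, 26, 23, 49, 72, 121, 193, 314, 134, 75, 209, 284, 120, 31, 151, 182, 333, 142, 102
F(113) mod 373 = 102


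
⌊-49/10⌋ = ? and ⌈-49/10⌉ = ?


-49/10 = -4.9000
floor = -5
ceil = -4

floor = -5, ceil = -4


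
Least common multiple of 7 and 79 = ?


GCD(7, 79) = 1
LCM = 7*79/1 = 553/1 = 553

LCM = 553


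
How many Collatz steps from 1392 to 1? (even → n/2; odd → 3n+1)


1392 → 696 → 348 → 174 → 87 → 262 → 131 → 394 → 197 → 592 → 296 → 148 → 74 → 37 → 112 → 56 → 28 → 14 → 7 → 22 → 11 → 34 → 17 → 52 → 26 → 13 → 40 → 20 → 10 → 5 → 16 → 8 → 4 → 2 → 1
Total steps = 34

34 steps


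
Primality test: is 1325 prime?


1325 / 5 = 265 (exact division)
1325 is NOT prime.

No, 1325 is not prime


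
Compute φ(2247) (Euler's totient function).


2247 = 3 × 7 × 107
Prime factors: 3, 7, 107
φ(2247) = 2247 × (1-1/3) × (1-1/7) × (1-1/107)
= 2247 × 2/3 × 6/7 × 106/107 = 1272

φ(2247) = 1272


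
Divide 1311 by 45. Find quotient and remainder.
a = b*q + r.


1311 = 45 * 29 + 6
Check: 1305 + 6 = 1311

q = 29, r = 6


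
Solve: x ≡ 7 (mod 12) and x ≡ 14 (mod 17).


M = 12*17 = 204
M1 = M/12 = 17, M2 = M/17 = 12
M1^(-1) mod 12 = 5, M2^(-1) mod 17 = 10
x = 7*17*5 + 14*12*10 = 2275
2275 mod 204 = 31
Check: 31 mod 12 = 7 ✓, 31 mod 17 = 14 ✓

x ≡ 31 (mod 204)


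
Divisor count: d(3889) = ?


3889 = 3889^1
d(3889) = (1+1) = 2

2 divisors


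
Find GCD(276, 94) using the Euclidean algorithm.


276 = 2 * 94 + 88
94 = 1 * 88 + 6
88 = 14 * 6 + 4
6 = 1 * 4 + 2
4 = 2 * 2 + 0
GCD = 2


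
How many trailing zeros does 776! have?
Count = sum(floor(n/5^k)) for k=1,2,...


floor(776/5) = 155
floor(776/25) = 31
floor(776/125) = 6
floor(776/625) = 1
Total = 193

193 trailing zeros


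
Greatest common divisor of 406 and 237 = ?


406 = 1 * 237 + 169
237 = 1 * 169 + 68
169 = 2 * 68 + 33
68 = 2 * 33 + 2
33 = 16 * 2 + 1
2 = 2 * 1 + 0
GCD = 1


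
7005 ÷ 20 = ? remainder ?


7005 = 20 * 350 + 5
Check: 7000 + 5 = 7005

q = 350, r = 5


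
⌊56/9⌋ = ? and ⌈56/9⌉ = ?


56/9 = 6.2222
floor = 6
ceil = 7

floor = 6, ceil = 7


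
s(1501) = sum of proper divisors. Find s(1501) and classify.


Proper divisors: 1, 19, 79
Sum = 1 + 19 + 79 = 99
99 < 1501 → deficient

s(1501) = 99 (deficient)


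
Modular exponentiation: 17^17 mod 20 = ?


17^1 mod 20 = 17
17^2 mod 20 = 9
17^3 mod 20 = 13
17^4 mod 20 = 1
17^5 mod 20 = 17
17^6 mod 20 = 9
17^7 mod 20 = 13
17^8 mod 20 = 1
17^9 mod 20 = 17
17^10 mod 20 = 9
17^11 mod 20 = 13
17^12 mod 20 = 1
17^13 mod 20 = 17
17^14 mod 20 = 9
17^15 mod 20 = 13
17^16 mod 20 = 1
17^17 mod 20 = 17


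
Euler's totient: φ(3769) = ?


3769 = 3769
Prime factors: 3769
φ(3769) = 3769 × (1-1/3769)
= 3769 × 3768/3769 = 3768

φ(3769) = 3768


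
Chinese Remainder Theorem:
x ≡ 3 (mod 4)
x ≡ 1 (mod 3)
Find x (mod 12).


M = 4*3 = 12
M1 = M/4 = 3, M2 = M/3 = 4
M1^(-1) mod 4 = 3, M2^(-1) mod 3 = 1
x = 3*3*3 + 1*4*1 = 31
31 mod 12 = 7
Check: 7 mod 4 = 3 ✓, 7 mod 3 = 1 ✓

x ≡ 7 (mod 12)


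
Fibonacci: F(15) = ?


Sequence: 1, 1, 2, 3, 5, 8, 13, 21, 34, 55, 89, 144, 233, 377, 610
F(15) = 610


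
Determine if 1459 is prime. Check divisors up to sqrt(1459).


Check divisors up to sqrt(1459) = 38.1969
No divisors found.
1459 is prime.

Yes, 1459 is prime


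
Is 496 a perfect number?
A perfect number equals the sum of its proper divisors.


Proper divisors of 496: 1, 2, 4, 8, 16, 31, 62, 124, 248
Sum = 1 + 2 + 4 + 8 + 16 + 31 + 62 + 124 + 248 = 496

Yes, 496 is perfect (496 = 496)


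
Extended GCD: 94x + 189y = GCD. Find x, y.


Tabular extended Euclidean (each row: r = 94*s + 189*t):
r=94, s=1, t=0
r=189, s=0, t=1
q=0: r=94, s=1, t=0   [94*(1) + 189*(0) = 94]
q=2: r=1, s=-2, t=1   [94*(-2) + 189*(1) = 1]
q=94: r=0, s=189, t=-94   [94*(189) + 189*(-94) = 0]
GCD = 1; from the row with r=1: x=-2, y=1
Check: 94*(-2) + 189*(1) = -188 + 189 = 1

GCD = 1, x = -2, y = 1


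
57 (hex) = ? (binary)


57 (base 16) = 87 (decimal)
87 (decimal) = 1010111 (base 2)


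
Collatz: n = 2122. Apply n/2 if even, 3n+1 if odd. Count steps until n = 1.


2122 → 1061 → 3184 → 1592 → 796 → 398 → 199 → 598 → 299 → 898 → 449 → 1348 → 674 → 337 → 1012 → 506 → 253 → 760 → 380 → 190 → 95 → 286 → 143 → 430 → 215 → 646 → 323 → 970 → 485 → 1456 → 728 → 364 → 182 → 91 → 274 → 137 → 412 → 206 → 103 → 310 → 155 → 466 → 233 → 700 → 350 → 175 → 526 → 263 → 790 → 395 → 1186 → 593 → 1780 → 890 → 445 → 1336 → 668 → 334 → 167 → 502 → 251 → 754 → 377 → 1132 → 566 → 283 → 850 → 425 → 1276 → 638 → 319 → 958 → 479 → 1438 → 719 → 2158 → 1079 → 3238 → 1619 → 4858 → 2429 → 7288 → 3644 → 1822 → 911 → 2734 → 1367 → 4102 → 2051 → 6154 → 3077 → 9232 → 4616 → 2308 → 1154 → 577 → 1732 → 866 → 433 → 1300 → 650 → 325 → 976 → 488 → 244 → 122 → 61 → 184 → 92 → 46 → 23 → 70 → 35 → 106 → 53 → 160 → 80 → 40 → 20 → 10 → 5 → 16 → 8 → 4 → 2 → 1
Total steps = 125

125 steps


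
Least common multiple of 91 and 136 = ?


GCD(91, 136) = 1
LCM = 91*136/1 = 12376/1 = 12376

LCM = 12376


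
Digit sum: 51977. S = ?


5 + 1 + 9 + 7 + 7 = 29


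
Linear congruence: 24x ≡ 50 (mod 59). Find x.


GCD(24, 59) = 1, unique solution
a^(-1) mod 59 = 32
x = 32 * 50 mod 59 = 7

x ≡ 7 (mod 59)


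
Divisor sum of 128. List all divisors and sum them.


Divisors of 128: 1, 2, 4, 8, 16, 32, 64, 128
Sum = 1 + 2 + 4 + 8 + 16 + 32 + 64 + 128 = 255

σ(128) = 255


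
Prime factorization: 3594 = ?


3594 / 2 = 1797
1797 / 3 = 599
599 / 599 = 1
3594 = 2 × 3 × 599


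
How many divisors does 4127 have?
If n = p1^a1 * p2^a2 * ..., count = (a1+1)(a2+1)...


4127 = 4127^1
d(4127) = (1+1) = 2

2 divisors


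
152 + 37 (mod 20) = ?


152 + 37 = 189
189 mod 20 = 9


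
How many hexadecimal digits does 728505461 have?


728505461 in base 16 = 2B6C1C75
Number of digits = 8

8 digits (base 16)


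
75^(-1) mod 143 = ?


Use the extended Euclidean algorithm on (143, 75); each row r = 143*s + 75*t:
r=143, s=1, t=0
r=75, s=0, t=1
q=1: r=68, s=1, t=-1   [143*(1) + 75*(-1) = 68]
q=1: r=7, s=-1, t=2   [143*(-1) + 75*(2) = 7]
q=9: r=5, s=10, t=-19   [143*(10) + 75*(-19) = 5]
q=1: r=2, s=-11, t=21   [143*(-11) + 75*(21) = 2]
q=2: r=1, s=32, t=-61   [143*(32) + 75*(-61) = 1]
q=2: r=0, s=-75, t=143   [143*(-75) + 75*(143) = 0]
GCD = 1 with t = -61, so 75*(-61) ≡ 1 (mod 143)
Inverse = -61 mod 143 = 82
Check: 75 * 82 = 6150 ≡ 1 (mod 143)

75^(-1) ≡ 82 (mod 143)


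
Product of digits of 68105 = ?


6 × 8 × 1 × 0 × 5 = 0


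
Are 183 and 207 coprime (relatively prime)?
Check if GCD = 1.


Euclidean algorithm:
207 = 1 * 183 + 24
183 = 7 * 24 + 15
24 = 1 * 15 + 9
15 = 1 * 9 + 6
9 = 1 * 6 + 3
6 = 2 * 3 + 0
GCD(183, 207) = 3

No, not coprime (GCD = 3)


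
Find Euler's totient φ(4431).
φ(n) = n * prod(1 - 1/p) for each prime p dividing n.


4431 = 3 × 7 × 211
Prime factors: 3, 7, 211
φ(4431) = 4431 × (1-1/3) × (1-1/7) × (1-1/211)
= 4431 × 2/3 × 6/7 × 210/211 = 2520

φ(4431) = 2520


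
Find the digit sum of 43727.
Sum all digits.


4 + 3 + 7 + 2 + 7 = 23


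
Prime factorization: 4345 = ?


4345 / 5 = 869
869 / 11 = 79
79 / 79 = 1
4345 = 5 × 11 × 79


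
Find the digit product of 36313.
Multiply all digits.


3 × 6 × 3 × 1 × 3 = 162


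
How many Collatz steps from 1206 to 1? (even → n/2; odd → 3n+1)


1206 → 603 → 1810 → 905 → 2716 → 1358 → 679 → 2038 → 1019 → 3058 → 1529 → 4588 → 2294 → 1147 → 3442 → 1721 → 5164 → 2582 → 1291 → 3874 → 1937 → 5812 → 2906 → 1453 → 4360 → 2180 → 1090 → 545 → 1636 → 818 → 409 → 1228 → 614 → 307 → 922 → 461 → 1384 → 692 → 346 → 173 → 520 → 260 → 130 → 65 → 196 → 98 → 49 → 148 → 74 → 37 → 112 → 56 → 28 → 14 → 7 → 22 → 11 → 34 → 17 → 52 → 26 → 13 → 40 → 20 → 10 → 5 → 16 → 8 → 4 → 2 → 1
Total steps = 70

70 steps
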